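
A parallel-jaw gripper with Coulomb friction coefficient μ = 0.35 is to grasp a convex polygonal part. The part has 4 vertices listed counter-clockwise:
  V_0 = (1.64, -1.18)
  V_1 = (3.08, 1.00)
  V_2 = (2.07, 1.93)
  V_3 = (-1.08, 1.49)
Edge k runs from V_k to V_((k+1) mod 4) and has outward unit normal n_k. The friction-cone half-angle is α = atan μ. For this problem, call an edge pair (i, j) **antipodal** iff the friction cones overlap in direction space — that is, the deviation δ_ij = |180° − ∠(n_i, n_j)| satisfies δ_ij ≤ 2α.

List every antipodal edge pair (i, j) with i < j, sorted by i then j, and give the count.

α = atan 0.35 = 19.29°;  2α = 38.58°
n_0 = (+0.8344, -0.5512)
n_1 = (+0.6774, +0.7356)
n_2 = (-0.1383, +0.9904)
n_3 = (-0.7005, -0.7136)
  (0,1): δ = 99.19°  ·
  (0,2): δ = 48.60°  ·
  (0,3): δ = 78.98°  ·
  (1,2): δ = 129.41°  ·
  (1,3): δ = 1.83°  ✓
  (2,3): δ = 52.42°  ·
antipodal pairs: 1

count = 1; pairs: (1,3)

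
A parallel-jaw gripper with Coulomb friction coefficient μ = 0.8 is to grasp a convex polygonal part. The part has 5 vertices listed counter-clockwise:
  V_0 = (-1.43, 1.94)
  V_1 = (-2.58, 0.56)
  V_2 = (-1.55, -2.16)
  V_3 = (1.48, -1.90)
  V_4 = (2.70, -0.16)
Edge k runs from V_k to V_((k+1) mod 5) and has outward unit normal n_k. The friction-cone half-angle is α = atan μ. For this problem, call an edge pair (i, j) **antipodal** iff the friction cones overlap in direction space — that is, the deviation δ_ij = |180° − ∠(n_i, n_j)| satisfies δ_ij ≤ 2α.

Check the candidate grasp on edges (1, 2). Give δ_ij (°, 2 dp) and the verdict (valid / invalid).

α = atan 0.8 = 38.66°;  2α = 77.32°
edge 1: e_1 = (+1.03, -2.72);  n_1 = (-0.9352, -0.3541)
edge 2: e_2 = (+3.03, +0.26);  n_2 = (+0.0855, -0.9963)
∠(n_1, n_2) = 74.16°
δ = |180° − 74.16°| = 105.84°
105.84° > 2α = 77.32°  →  invalid

δ = 105.84°, invalid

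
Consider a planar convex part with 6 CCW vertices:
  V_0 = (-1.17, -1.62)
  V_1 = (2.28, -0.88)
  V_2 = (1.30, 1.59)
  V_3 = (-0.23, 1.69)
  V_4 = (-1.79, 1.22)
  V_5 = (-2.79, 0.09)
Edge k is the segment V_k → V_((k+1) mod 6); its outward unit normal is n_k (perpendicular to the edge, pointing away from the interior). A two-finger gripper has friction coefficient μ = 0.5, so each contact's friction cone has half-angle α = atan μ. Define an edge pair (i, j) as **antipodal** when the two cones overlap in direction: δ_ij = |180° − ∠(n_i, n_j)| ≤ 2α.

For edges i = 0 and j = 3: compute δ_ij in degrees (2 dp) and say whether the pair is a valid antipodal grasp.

δ = 4.66°, valid

α = atan 0.5 = 26.57°;  2α = 53.13°
edge 0: e_0 = (+3.45, +0.74);  n_0 = (+0.2097, -0.9778)
edge 3: e_3 = (-1.56, -0.47);  n_3 = (-0.2885, +0.9575)
∠(n_0, n_3) = 175.34°
δ = |180° − 175.34°| = 4.66°
4.66° ≤ 2α = 53.13°  →  valid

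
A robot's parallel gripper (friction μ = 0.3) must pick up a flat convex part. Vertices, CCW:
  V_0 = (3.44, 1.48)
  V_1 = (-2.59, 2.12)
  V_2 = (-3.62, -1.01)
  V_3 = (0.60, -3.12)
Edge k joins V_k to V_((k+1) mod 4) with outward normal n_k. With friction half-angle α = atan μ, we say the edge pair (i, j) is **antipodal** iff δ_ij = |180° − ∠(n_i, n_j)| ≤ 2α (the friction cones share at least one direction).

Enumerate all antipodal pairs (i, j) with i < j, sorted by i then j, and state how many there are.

α = atan 0.3 = 16.70°;  2α = 33.40°
n_0 = (+0.1055, +0.9944)
n_1 = (-0.9499, +0.3126)
n_2 = (-0.4472, -0.8944)
n_3 = (+0.8509, -0.5253)
  (0,1): δ = 102.16°  ·
  (0,2): δ = 20.51°  ✓
  (0,3): δ = 64.37°  ·
  (1,2): δ = 98.35°  ·
  (1,3): δ = 13.48°  ✓
  (2,3): δ = 95.13°  ·
antipodal pairs: 2

count = 2; pairs: (0,2), (1,3)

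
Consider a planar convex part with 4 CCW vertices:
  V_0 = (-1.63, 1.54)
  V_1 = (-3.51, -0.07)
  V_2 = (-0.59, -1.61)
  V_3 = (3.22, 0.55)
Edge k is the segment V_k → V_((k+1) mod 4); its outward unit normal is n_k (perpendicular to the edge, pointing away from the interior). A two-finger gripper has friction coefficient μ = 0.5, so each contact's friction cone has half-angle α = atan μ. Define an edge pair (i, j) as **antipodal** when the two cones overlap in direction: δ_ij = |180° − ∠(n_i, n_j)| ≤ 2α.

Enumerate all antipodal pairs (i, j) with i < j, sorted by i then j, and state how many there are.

α = atan 0.5 = 26.57°;  2α = 53.13°
n_0 = (-0.6505, +0.7595)
n_1 = (-0.4665, -0.8845)
n_2 = (+0.4932, -0.8699)
n_3 = (+0.2000, +0.9798)
  (0,1): δ = 68.38°  ·
  (0,2): δ = 11.03°  ✓
  (0,3): δ = 127.89°  ·
  (1,2): δ = 122.64°  ·
  (1,3): δ = 16.27°  ✓
  (2,3): δ = 41.09°  ✓
antipodal pairs: 3

count = 3; pairs: (0,2), (1,3), (2,3)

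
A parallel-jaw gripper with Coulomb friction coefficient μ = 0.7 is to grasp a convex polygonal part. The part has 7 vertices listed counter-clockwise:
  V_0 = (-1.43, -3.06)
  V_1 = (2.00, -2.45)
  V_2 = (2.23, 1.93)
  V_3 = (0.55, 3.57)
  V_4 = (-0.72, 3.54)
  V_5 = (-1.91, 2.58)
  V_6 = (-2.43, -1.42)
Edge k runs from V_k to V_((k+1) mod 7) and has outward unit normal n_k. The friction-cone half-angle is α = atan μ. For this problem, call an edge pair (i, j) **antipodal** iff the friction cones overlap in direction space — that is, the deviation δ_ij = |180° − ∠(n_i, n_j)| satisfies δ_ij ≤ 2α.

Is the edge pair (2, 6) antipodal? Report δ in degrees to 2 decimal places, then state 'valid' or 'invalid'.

δ = 14.32°, valid

α = atan 0.7 = 34.99°;  2α = 69.98°
edge 2: e_2 = (-1.68, +1.64);  n_2 = (+0.6985, +0.7156)
edge 6: e_6 = (+1.00, -1.64);  n_6 = (-0.8538, -0.5206)
∠(n_2, n_6) = 165.68°
δ = |180° − 165.68°| = 14.32°
14.32° ≤ 2α = 69.98°  →  valid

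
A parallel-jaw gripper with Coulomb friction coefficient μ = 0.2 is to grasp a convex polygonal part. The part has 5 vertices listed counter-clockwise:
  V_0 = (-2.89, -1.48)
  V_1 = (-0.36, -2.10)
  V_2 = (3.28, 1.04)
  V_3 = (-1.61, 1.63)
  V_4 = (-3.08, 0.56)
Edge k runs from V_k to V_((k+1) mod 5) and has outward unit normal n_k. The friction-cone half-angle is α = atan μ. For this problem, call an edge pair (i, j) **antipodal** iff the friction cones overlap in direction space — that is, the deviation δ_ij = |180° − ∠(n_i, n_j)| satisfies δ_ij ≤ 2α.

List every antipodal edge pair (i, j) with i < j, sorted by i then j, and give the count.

count = 2; pairs: (0,2), (1,3)

α = atan 0.2 = 11.31°;  2α = 22.62°
n_0 = (-0.2380, -0.9713)
n_1 = (+0.6532, -0.7572)
n_2 = (+0.1198, +0.9928)
n_3 = (-0.5885, +0.8085)
n_4 = (-0.9957, -0.0927)
  (0,1): δ = 125.45°  ·
  (0,2): δ = 6.89°  ✓
  (0,3): δ = 49.82°  ·
  (0,4): δ = 109.09°  ·
  (1,2): δ = 47.66°  ·
  (1,3): δ = 4.73°  ✓
  (1,4): δ = 54.54°  ·
  (2,3): δ = 137.07°  ·
  (2,4): δ = 77.80°  ·
  (3,4): δ = 120.73°  ·
antipodal pairs: 2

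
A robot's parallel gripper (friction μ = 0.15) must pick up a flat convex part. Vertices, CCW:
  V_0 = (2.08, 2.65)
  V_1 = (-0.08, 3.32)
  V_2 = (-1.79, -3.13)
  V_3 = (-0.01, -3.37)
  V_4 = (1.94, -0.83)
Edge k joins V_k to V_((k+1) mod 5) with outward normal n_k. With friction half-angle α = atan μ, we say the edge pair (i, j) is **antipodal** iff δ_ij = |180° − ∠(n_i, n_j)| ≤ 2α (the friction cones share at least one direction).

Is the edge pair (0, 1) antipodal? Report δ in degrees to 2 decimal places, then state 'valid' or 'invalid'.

δ = 87.62°, invalid

α = atan 0.15 = 8.53°;  2α = 17.06°
edge 0: e_0 = (-2.16, +0.67);  n_0 = (+0.2963, +0.9551)
edge 1: e_1 = (-1.71, -6.45);  n_1 = (-0.9666, +0.2563)
∠(n_0, n_1) = 92.38°
δ = |180° − 92.38°| = 87.62°
87.62° > 2α = 17.06°  →  invalid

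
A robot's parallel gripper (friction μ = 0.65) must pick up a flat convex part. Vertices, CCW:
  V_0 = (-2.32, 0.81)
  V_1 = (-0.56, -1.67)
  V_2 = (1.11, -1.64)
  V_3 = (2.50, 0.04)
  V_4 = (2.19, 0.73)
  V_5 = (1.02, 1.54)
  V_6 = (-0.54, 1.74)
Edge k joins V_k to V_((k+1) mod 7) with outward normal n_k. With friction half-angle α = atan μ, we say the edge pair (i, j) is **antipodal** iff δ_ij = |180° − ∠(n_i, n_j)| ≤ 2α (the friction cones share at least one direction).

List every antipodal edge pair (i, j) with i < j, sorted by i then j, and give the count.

count = 8; pairs: (0,3), (0,4), (0,5), (1,4), (1,5), (1,6), (2,5), (2,6)

α = atan 0.65 = 33.02°;  2α = 66.05°
n_0 = (-0.8155, -0.5787)
n_1 = (+0.0180, -0.9998)
n_2 = (+0.7705, -0.6375)
n_3 = (+0.9122, +0.4098)
n_4 = (+0.5692, +0.8222)
n_5 = (+0.1272, +0.9919)
n_6 = (-0.4631, +0.8863)
  (0,1): δ = 124.33°  ·
  (0,2): δ = 74.97°  ·
  (0,3): δ = 11.17°  ✓
  (0,4): δ = 19.94°  ✓
  (0,5): δ = 47.33°  ✓
  (0,6): δ = 82.22°  ·
  (1,2): δ = 130.63°  ·
  (1,3): δ = 66.84°  ·
  (1,4): δ = 35.72°  ✓
  (1,5): δ = 8.33°  ✓
  (1,6): δ = 26.56°  ✓
  (2,3): δ = 116.20°  ·
  (2,4): δ = 85.09°  ·
  (2,5): δ = 57.70°  ✓
  (2,6): δ = 22.81°  ✓
  (3,4): δ = 148.89°  ·
  (3,5): δ = 121.50°  ·
  (3,6): δ = 86.61°  ·
  (4,5): δ = 152.61°  ·
  (4,6): δ = 117.72°  ·
  (5,6): δ = 145.11°  ·
antipodal pairs: 8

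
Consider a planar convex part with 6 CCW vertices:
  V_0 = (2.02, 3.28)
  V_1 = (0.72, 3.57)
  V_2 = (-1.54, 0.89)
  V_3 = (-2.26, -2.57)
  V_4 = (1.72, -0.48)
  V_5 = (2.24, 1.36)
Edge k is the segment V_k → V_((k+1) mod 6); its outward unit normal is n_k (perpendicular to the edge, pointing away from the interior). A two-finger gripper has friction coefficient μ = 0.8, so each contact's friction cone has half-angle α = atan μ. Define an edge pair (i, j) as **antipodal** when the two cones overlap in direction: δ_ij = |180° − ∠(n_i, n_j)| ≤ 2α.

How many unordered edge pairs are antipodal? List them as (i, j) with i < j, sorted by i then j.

count = 7; pairs: (0,3), (1,3), (1,4), (1,5), (2,3), (2,4), (2,5)

α = atan 0.8 = 38.66°;  2α = 77.32°
n_0 = (+0.2177, +0.9760)
n_1 = (-0.7645, +0.6447)
n_2 = (-0.9790, +0.2037)
n_3 = (+0.4649, -0.8854)
n_4 = (+0.9623, -0.2720)
n_5 = (+0.9935, +0.1138)
  (0,1): δ = 117.56°  ·
  (0,2): δ = 89.18°  ·
  (0,3): δ = 40.28°  ✓
  (0,4): δ = 86.79°  ·
  (0,5): δ = 109.11°  ·
  (1,2): δ = 151.61°  ·
  (1,3): δ = 22.15°  ✓
  (1,4): δ = 24.36°  ✓
  (1,5): δ = 46.68°  ✓
  (2,3): δ = 50.54°  ✓
  (2,4): δ = 4.03°  ✓
  (2,5): δ = 18.29°  ✓
  (3,4): δ = 133.49°  ·
  (3,5): δ = 111.17°  ·
  (4,5): δ = 157.68°  ·
antipodal pairs: 7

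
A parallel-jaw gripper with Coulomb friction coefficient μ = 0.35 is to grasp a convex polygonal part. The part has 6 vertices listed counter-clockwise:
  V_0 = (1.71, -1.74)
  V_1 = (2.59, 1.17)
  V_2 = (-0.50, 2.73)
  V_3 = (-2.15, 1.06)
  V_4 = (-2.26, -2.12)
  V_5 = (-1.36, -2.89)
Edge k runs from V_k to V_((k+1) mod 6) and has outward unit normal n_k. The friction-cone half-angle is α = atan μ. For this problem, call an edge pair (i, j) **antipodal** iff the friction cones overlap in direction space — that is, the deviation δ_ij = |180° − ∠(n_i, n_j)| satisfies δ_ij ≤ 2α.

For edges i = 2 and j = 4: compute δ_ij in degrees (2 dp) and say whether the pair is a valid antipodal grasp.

α = atan 0.35 = 19.29°;  2α = 38.58°
edge 2: e_2 = (-1.65, -1.67);  n_2 = (-0.7114, +0.7028)
edge 4: e_4 = (+0.90, -0.77);  n_4 = (-0.6501, -0.7599)
∠(n_2, n_4) = 94.11°
δ = |180° − 94.11°| = 85.89°
85.89° > 2α = 38.58°  →  invalid

δ = 85.89°, invalid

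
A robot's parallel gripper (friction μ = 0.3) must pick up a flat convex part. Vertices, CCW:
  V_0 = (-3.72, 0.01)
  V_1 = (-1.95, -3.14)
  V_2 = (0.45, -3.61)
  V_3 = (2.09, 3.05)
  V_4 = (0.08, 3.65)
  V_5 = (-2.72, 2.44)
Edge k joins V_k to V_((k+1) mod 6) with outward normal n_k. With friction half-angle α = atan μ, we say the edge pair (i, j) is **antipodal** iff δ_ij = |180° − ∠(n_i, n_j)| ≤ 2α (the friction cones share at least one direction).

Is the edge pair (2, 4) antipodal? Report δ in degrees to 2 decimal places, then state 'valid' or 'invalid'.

δ = 52.80°, invalid

α = atan 0.3 = 16.70°;  2α = 33.40°
edge 2: e_2 = (+1.64, +6.66);  n_2 = (+0.9710, -0.2391)
edge 4: e_4 = (-2.80, -1.21);  n_4 = (-0.3967, +0.9180)
∠(n_2, n_4) = 127.20°
δ = |180° − 127.20°| = 52.80°
52.80° > 2α = 33.40°  →  invalid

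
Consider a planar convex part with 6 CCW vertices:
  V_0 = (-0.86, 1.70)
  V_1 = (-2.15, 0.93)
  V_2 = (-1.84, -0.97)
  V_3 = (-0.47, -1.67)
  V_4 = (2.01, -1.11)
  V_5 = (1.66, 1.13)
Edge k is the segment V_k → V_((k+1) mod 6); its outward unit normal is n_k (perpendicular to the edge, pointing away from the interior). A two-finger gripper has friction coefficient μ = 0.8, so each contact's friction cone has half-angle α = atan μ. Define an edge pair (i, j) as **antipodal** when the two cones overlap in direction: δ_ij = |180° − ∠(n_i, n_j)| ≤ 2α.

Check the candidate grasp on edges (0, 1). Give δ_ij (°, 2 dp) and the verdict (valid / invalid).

α = atan 0.8 = 38.66°;  2α = 77.32°
edge 0: e_0 = (-1.29, -0.77);  n_0 = (-0.5125, +0.8587)
edge 1: e_1 = (+0.31, -1.90);  n_1 = (-0.9869, -0.1610)
∠(n_0, n_1) = 68.43°
δ = |180° − 68.43°| = 111.57°
111.57° > 2α = 77.32°  →  invalid

δ = 111.57°, invalid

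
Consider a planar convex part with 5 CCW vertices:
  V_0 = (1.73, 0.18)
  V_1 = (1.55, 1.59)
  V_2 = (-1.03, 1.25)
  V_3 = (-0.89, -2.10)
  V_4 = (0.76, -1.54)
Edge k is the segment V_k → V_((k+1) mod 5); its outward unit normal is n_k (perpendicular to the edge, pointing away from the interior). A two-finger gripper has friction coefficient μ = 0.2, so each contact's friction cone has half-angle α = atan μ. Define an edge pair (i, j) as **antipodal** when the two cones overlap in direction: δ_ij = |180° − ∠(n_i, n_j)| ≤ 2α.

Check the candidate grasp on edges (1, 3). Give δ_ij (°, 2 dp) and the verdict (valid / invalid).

δ = 11.24°, valid

α = atan 0.2 = 11.31°;  2α = 22.62°
edge 1: e_1 = (-2.58, -0.34);  n_1 = (-0.1307, +0.9914)
edge 3: e_3 = (+1.65, +0.56);  n_3 = (+0.3214, -0.9469)
∠(n_1, n_3) = 168.76°
δ = |180° − 168.76°| = 11.24°
11.24° ≤ 2α = 22.62°  →  valid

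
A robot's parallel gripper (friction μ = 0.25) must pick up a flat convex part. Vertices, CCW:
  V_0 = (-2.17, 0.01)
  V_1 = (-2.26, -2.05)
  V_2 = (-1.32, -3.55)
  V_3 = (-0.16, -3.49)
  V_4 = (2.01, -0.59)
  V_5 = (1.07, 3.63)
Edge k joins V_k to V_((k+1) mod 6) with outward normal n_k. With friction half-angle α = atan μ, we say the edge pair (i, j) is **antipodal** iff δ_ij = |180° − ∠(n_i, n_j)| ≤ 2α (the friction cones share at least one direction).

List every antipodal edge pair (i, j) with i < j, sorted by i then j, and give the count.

count = 3; pairs: (0,4), (1,4), (3,5)

α = atan 0.25 = 14.04°;  2α = 28.07°
n_0 = (-0.9990, +0.0436)
n_1 = (-0.8474, -0.5310)
n_2 = (+0.0517, -0.9987)
n_3 = (+0.8007, -0.5991)
n_4 = (+0.9761, +0.2174)
n_5 = (-0.7451, +0.6669)
  (0,1): δ = 145.42°  ·
  (0,2): δ = 84.54°  ·
  (0,3): δ = 34.30°  ·
  (0,4): δ = 15.06°  ✓
  (0,5): δ = 140.67°  ·
  (1,2): δ = 119.11°  ·
  (1,3): δ = 68.88°  ·
  (1,4): δ = 19.52°  ✓
  (1,5): δ = 106.10°  ·
  (2,3): δ = 129.77°  ·
  (2,4): δ = 80.40°  ·
  (2,5): δ = 45.21°  ·
  (3,4): δ = 130.64°  ·
  (3,5): δ = 5.02°  ✓
  (4,5): δ = 54.39°  ·
antipodal pairs: 3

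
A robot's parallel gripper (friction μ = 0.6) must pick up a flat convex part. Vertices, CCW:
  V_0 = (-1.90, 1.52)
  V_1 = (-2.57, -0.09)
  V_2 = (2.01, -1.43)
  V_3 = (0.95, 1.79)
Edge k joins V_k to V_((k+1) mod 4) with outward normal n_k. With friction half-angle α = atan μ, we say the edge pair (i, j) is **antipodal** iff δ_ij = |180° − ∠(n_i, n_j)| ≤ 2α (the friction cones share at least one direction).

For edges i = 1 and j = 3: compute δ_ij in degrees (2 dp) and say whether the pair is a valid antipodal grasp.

δ = 21.72°, valid

α = atan 0.6 = 30.96°;  2α = 61.93°
edge 1: e_1 = (+4.58, -1.34);  n_1 = (-0.2808, -0.9598)
edge 3: e_3 = (-2.85, -0.27);  n_3 = (-0.0943, +0.9955)
∠(n_1, n_3) = 158.28°
δ = |180° − 158.28°| = 21.72°
21.72° ≤ 2α = 61.93°  →  valid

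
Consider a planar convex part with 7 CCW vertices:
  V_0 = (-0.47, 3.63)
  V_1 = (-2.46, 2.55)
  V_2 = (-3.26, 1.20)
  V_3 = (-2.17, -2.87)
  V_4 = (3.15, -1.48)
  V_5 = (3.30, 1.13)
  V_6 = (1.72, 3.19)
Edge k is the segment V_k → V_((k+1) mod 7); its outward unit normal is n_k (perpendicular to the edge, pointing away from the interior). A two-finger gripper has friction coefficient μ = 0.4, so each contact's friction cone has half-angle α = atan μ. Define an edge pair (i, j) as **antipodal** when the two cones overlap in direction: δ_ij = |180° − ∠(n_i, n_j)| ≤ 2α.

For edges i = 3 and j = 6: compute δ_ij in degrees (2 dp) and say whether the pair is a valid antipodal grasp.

δ = 26.00°, valid

α = atan 0.4 = 21.80°;  2α = 43.60°
edge 3: e_3 = (+5.32, +1.39);  n_3 = (+0.2528, -0.9675)
edge 6: e_6 = (-2.19, +0.44);  n_6 = (+0.1970, +0.9804)
∠(n_3, n_6) = 154.00°
δ = |180° − 154.00°| = 26.00°
26.00° ≤ 2α = 43.60°  →  valid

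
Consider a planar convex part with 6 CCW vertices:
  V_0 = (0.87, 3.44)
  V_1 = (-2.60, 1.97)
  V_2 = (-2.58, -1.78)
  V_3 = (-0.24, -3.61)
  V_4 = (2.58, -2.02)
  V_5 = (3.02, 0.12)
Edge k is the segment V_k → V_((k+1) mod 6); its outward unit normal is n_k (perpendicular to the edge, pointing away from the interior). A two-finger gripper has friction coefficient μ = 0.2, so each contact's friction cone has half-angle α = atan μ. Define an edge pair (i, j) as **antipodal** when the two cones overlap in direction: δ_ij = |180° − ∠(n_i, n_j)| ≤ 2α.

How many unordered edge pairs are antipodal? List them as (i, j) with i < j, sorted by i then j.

α = atan 0.2 = 11.31°;  2α = 22.62°
n_0 = (-0.3901, +0.9208)
n_1 = (-1.0000, -0.0053)
n_2 = (-0.6160, -0.7877)
n_3 = (+0.4911, -0.8711)
n_4 = (+0.9795, -0.2014)
n_5 = (+0.8394, +0.5436)
  (0,1): δ = 112.65°  ·
  (0,2): δ = 60.99°  ·
  (0,3): δ = 6.46°  ✓
  (0,4): δ = 55.42°  ·
  (0,5): δ = 99.97°  ·
  (1,2): δ = 128.33°  ·
  (1,3): δ = 60.89°  ·
  (1,4): δ = 11.92°  ✓
  (1,5): δ = 32.62°  ·
  (2,3): δ = 112.56°  ·
  (2,4): δ = 63.59°  ·
  (2,5): δ = 19.05°  ✓
  (3,4): δ = 131.03°  ·
  (3,5): δ = 86.49°  ·
  (4,5): δ = 135.45°  ·
antipodal pairs: 3

count = 3; pairs: (0,3), (1,4), (2,5)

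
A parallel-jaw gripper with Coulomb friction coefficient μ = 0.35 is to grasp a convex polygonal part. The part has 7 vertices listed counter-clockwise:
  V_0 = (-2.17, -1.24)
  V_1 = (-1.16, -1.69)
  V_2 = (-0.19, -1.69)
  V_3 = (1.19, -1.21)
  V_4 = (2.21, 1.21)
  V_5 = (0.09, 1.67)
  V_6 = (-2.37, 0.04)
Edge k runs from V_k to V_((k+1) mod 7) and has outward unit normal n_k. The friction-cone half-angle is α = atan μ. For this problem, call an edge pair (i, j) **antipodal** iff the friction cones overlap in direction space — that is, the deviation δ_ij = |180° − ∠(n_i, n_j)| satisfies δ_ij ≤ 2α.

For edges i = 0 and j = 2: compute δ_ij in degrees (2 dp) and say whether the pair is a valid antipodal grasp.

α = atan 0.35 = 19.29°;  2α = 38.58°
edge 0: e_0 = (+1.01, -0.45);  n_0 = (-0.4070, -0.9134)
edge 2: e_2 = (+1.38, +0.48);  n_2 = (+0.3285, -0.9445)
∠(n_0, n_2) = 43.19°
δ = |180° − 43.19°| = 136.81°
136.81° > 2α = 38.58°  →  invalid

δ = 136.81°, invalid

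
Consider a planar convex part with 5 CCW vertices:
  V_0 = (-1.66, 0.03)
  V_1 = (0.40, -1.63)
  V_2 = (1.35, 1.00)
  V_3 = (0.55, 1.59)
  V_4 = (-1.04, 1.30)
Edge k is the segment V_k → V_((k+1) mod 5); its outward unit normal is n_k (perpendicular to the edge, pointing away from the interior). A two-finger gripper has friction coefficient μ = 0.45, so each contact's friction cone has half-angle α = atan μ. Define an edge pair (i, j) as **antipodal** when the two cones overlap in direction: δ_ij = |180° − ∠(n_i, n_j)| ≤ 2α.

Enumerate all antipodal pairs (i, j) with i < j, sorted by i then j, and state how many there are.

α = atan 0.45 = 24.23°;  2α = 48.46°
n_0 = (-0.6275, -0.7787)
n_1 = (+0.9405, -0.3397)
n_2 = (+0.5935, +0.8048)
n_3 = (-0.1794, +0.9838)
n_4 = (-0.8986, +0.4387)
  (0,1): δ = 71.00°  ·
  (0,2): δ = 2.45°  ✓
  (0,3): δ = 49.20°  ·
  (0,4): δ = 102.84°  ·
  (1,2): δ = 106.55°  ·
  (1,3): δ = 59.80°  ·
  (1,4): δ = 6.16°  ✓
  (2,3): δ = 133.25°  ·
  (2,4): δ = 79.61°  ·
  (3,4): δ = 126.36°  ·
antipodal pairs: 2

count = 2; pairs: (0,2), (1,4)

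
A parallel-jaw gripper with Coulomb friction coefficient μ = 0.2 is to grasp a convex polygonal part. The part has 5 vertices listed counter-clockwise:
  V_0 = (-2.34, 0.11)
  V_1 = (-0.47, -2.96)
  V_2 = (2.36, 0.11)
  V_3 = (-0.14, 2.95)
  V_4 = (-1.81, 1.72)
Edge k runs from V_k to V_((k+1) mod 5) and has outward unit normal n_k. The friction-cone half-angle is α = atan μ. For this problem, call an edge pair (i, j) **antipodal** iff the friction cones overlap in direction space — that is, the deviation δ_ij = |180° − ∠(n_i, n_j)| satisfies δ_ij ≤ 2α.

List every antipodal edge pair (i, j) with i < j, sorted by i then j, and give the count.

count = 2; pairs: (0,2), (1,3)

α = atan 0.2 = 11.31°;  2α = 22.62°
n_0 = (-0.8540, -0.5202)
n_1 = (+0.7353, -0.6778)
n_2 = (+0.7506, +0.6607)
n_3 = (-0.5930, +0.8052)
n_4 = (-0.9499, +0.3127)
  (0,1): δ = 74.02°  ·
  (0,2): δ = 10.01°  ✓
  (0,3): δ = 95.03°  ·
  (0,4): δ = 130.43°  ·
  (1,2): δ = 95.97°  ·
  (1,3): δ = 10.96°  ✓
  (1,4): δ = 24.45°  ·
  (2,3): δ = 94.98°  ·
  (2,4): δ = 59.58°  ·
  (3,4): δ = 144.59°  ·
antipodal pairs: 2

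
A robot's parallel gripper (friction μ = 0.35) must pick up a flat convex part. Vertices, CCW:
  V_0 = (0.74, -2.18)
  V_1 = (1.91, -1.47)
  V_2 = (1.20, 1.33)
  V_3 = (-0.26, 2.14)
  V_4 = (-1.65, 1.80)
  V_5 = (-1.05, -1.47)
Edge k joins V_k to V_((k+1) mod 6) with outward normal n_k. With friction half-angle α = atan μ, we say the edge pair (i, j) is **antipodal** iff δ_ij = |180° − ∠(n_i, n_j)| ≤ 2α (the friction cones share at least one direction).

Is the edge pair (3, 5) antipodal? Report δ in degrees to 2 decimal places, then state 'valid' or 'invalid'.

α = atan 0.35 = 19.29°;  2α = 38.58°
edge 3: e_3 = (-1.39, -0.34);  n_3 = (-0.2376, +0.9714)
edge 5: e_5 = (+1.79, -0.71);  n_5 = (-0.3687, -0.9295)
∠(n_3, n_5) = 144.62°
δ = |180° − 144.62°| = 35.38°
35.38° ≤ 2α = 38.58°  →  valid

δ = 35.38°, valid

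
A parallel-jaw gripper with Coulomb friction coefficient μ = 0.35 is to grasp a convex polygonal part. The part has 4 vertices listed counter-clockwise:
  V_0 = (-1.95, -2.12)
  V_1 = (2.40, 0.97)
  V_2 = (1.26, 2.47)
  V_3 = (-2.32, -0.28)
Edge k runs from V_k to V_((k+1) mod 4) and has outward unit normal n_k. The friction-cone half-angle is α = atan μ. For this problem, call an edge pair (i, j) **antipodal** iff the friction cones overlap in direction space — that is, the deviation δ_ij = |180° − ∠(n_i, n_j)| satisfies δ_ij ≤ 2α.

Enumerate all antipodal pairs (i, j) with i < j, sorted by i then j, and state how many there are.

count = 2; pairs: (0,2), (1,3)

α = atan 0.35 = 19.29°;  2α = 38.58°
n_0 = (+0.5791, -0.8153)
n_1 = (+0.7962, +0.6051)
n_2 = (-0.6092, +0.7930)
n_3 = (-0.9804, -0.1971)
  (0,1): δ = 88.15°  ·
  (0,2): δ = 2.14°  ✓
  (0,3): δ = 65.98°  ·
  (1,2): δ = 89.70°  ·
  (1,3): δ = 25.87°  ✓
  (2,3): δ = 116.16°  ·
antipodal pairs: 2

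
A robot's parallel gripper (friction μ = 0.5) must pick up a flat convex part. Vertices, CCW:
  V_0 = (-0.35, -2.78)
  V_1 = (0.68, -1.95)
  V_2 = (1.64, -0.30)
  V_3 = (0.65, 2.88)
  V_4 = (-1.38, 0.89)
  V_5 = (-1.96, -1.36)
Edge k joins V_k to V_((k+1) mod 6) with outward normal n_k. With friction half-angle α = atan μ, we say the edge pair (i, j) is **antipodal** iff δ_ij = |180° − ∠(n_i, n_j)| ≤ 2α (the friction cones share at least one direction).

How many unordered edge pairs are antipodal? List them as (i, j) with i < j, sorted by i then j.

count = 6; pairs: (0,3), (0,4), (1,3), (1,4), (2,4), (2,5)

α = atan 0.5 = 26.57°;  2α = 53.13°
n_0 = (+0.6275, -0.7787)
n_1 = (+0.8643, -0.5029)
n_2 = (+0.9548, +0.2972)
n_3 = (-0.7000, +0.7141)
n_4 = (-0.9683, +0.2496)
n_5 = (-0.6615, -0.7500)
  (0,1): δ = 159.05°  ·
  (0,2): δ = 111.57°  ·
  (0,3): δ = 5.57°  ✓
  (0,4): δ = 36.68°  ✓
  (0,5): δ = 99.73°  ·
  (1,2): δ = 132.52°  ·
  (1,3): δ = 15.38°  ✓
  (1,4): δ = 15.74°  ✓
  (1,5): δ = 78.78°  ·
  (2,3): δ = 62.86°  ·
  (2,4): δ = 31.75°  ✓
  (2,5): δ = 31.30°  ✓
  (3,4): δ = 148.88°  ·
  (3,5): δ = 85.84°  ·
  (4,5): δ = 116.96°  ·
antipodal pairs: 6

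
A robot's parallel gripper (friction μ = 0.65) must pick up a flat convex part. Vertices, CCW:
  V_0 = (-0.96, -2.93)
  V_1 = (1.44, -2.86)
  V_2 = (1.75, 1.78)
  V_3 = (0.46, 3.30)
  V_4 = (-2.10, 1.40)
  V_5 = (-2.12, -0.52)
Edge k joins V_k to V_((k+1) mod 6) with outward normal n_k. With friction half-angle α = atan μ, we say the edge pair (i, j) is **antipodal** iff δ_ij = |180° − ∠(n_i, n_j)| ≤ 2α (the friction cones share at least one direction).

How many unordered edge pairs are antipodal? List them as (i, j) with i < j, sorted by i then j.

count = 7; pairs: (0,2), (0,3), (1,3), (1,4), (1,5), (2,4), (2,5)

α = atan 0.65 = 33.02°;  2α = 66.05°
n_0 = (+0.0292, -0.9996)
n_1 = (+0.9978, -0.0667)
n_2 = (+0.7624, +0.6471)
n_3 = (-0.5960, +0.8030)
n_4 = (-0.9999, +0.0104)
n_5 = (-0.9011, -0.4337)
  (0,1): δ = 95.49°  ·
  (0,2): δ = 51.35°  ✓
  (0,3): δ = 34.91°  ✓
  (0,4): δ = 87.73°  ·
  (0,5): δ = 114.03°  ·
  (1,2): δ = 135.86°  ·
  (1,3): δ = 49.60°  ✓
  (1,4): δ = 3.23°  ✓
  (1,5): δ = 29.53°  ✓
  (2,3): δ = 93.74°  ·
  (2,4): δ = 40.92°  ✓
  (2,5): δ = 14.62°  ✓
  (3,4): δ = 127.18°  ·
  (3,5): δ = 100.88°  ·
  (4,5): δ = 153.70°  ·
antipodal pairs: 7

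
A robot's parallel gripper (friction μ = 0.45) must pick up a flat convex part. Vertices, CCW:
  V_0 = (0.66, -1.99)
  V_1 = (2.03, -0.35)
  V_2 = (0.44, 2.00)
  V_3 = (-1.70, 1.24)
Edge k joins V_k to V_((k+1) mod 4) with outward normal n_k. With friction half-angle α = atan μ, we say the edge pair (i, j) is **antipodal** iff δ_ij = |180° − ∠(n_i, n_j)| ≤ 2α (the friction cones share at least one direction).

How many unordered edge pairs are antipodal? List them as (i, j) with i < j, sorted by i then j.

count = 2; pairs: (0,2), (1,3)

α = atan 0.45 = 24.23°;  2α = 48.46°
n_0 = (+0.7675, -0.6411)
n_1 = (+0.8282, +0.5604)
n_2 = (-0.3347, +0.9423)
n_3 = (-0.8074, -0.5900)
  (0,1): δ = 106.04°  ·
  (0,2): δ = 30.57°  ✓
  (0,3): δ = 76.03°  ·
  (1,2): δ = 104.53°  ·
  (1,3): δ = 2.07°  ✓
  (2,3): δ = 73.40°  ·
antipodal pairs: 2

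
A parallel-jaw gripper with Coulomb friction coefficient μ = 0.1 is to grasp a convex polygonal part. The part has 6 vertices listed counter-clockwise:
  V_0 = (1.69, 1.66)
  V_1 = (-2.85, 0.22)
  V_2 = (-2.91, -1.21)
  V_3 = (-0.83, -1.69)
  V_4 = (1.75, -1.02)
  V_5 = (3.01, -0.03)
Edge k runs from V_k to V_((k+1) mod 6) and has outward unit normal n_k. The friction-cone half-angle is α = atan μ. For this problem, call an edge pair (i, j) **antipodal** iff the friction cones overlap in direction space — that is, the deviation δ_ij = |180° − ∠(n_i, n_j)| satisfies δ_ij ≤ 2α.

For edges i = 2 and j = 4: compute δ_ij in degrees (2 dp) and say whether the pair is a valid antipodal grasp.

α = atan 0.1 = 5.71°;  2α = 11.42°
edge 2: e_2 = (+2.08, -0.48);  n_2 = (-0.2249, -0.9744)
edge 4: e_4 = (+1.26, +0.99);  n_4 = (+0.6178, -0.7863)
∠(n_2, n_4) = 51.15°
δ = |180° − 51.15°| = 128.85°
128.85° > 2α = 11.42°  →  invalid

δ = 128.85°, invalid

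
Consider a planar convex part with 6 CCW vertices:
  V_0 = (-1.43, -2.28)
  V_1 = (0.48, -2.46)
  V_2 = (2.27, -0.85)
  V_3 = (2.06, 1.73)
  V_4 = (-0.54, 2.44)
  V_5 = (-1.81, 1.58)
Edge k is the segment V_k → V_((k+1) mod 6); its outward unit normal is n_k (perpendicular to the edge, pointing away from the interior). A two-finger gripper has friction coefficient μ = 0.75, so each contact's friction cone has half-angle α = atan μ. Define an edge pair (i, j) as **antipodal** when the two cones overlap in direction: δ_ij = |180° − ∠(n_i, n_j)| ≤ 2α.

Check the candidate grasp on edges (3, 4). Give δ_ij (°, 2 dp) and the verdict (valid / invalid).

δ = 130.62°, invalid

α = atan 0.75 = 36.87°;  2α = 73.74°
edge 3: e_3 = (-2.60, +0.71);  n_3 = (+0.2634, +0.9647)
edge 4: e_4 = (-1.27, -0.86);  n_4 = (-0.5607, +0.8280)
∠(n_3, n_4) = 49.38°
δ = |180° − 49.38°| = 130.62°
130.62° > 2α = 73.74°  →  invalid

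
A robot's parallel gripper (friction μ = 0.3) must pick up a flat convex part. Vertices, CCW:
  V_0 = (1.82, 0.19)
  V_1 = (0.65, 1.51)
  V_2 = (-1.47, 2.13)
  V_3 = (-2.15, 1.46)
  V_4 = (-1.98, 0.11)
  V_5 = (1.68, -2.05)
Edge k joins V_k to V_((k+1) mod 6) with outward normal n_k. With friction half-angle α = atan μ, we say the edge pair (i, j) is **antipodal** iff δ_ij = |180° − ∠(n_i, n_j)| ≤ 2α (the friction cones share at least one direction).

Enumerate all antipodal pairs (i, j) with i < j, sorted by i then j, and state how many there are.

count = 3; pairs: (0,4), (1,4), (3,5)

α = atan 0.3 = 16.70°;  2α = 33.40°
n_0 = (+0.7483, +0.6633)
n_1 = (+0.2807, +0.9598)
n_2 = (-0.7018, +0.7123)
n_3 = (-0.9922, -0.1249)
n_4 = (-0.5083, -0.8612)
n_5 = (+0.9981, -0.0624)
  (0,1): δ = 147.85°  ·
  (0,2): δ = 86.98°  ·
  (0,3): δ = 34.38°  ·
  (0,4): δ = 17.90°  ✓
  (0,5): δ = 134.87°  ·
  (1,2): δ = 119.12°  ·
  (1,3): δ = 66.52°  ·
  (1,4): δ = 14.25°  ✓
  (1,5): δ = 102.73°  ·
  (2,3): δ = 127.40°  ·
  (2,4): δ = 75.12°  ·
  (2,5): δ = 41.85°  ·
  (3,4): δ = 127.72°  ·
  (3,5): δ = 10.75°  ✓
  (4,5): δ = 63.03°  ·
antipodal pairs: 3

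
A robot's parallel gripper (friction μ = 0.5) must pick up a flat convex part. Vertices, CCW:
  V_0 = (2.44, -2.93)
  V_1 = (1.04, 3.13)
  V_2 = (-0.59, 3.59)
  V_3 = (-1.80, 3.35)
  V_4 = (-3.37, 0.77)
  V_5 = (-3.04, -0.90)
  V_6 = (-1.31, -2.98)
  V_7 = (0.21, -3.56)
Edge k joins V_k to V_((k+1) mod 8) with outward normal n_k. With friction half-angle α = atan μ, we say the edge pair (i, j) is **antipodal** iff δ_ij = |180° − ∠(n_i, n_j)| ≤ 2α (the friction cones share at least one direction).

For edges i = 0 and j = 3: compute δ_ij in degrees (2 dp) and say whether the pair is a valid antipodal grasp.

α = atan 0.5 = 26.57°;  2α = 53.13°
edge 0: e_0 = (-1.40, +6.06);  n_0 = (+0.9743, +0.2251)
edge 3: e_3 = (-1.57, -2.58);  n_3 = (-0.8543, +0.5198)
∠(n_0, n_3) = 135.67°
δ = |180° − 135.67°| = 44.33°
44.33° ≤ 2α = 53.13°  →  valid

δ = 44.33°, valid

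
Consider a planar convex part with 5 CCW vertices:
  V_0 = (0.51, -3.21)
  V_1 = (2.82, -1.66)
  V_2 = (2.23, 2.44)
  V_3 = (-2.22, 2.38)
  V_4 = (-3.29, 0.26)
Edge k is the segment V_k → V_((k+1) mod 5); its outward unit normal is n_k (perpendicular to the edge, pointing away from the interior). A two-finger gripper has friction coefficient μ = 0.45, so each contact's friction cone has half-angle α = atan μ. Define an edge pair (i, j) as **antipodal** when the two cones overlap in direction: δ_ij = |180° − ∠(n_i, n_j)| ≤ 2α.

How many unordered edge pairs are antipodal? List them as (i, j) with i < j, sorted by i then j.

α = atan 0.45 = 24.23°;  2α = 48.46°
n_0 = (+0.5572, -0.8304)
n_1 = (+0.9898, +0.1424)
n_2 = (-0.0135, +0.9999)
n_3 = (-0.8927, +0.4506)
n_4 = (-0.6743, -0.7384)
  (0,1): δ = 115.67°  ·
  (0,2): δ = 33.09°  ✓
  (0,3): δ = 29.36°  ✓
  (0,4): δ = 103.74°  ·
  (1,2): δ = 97.42°  ·
  (1,3): δ = 34.97°  ✓
  (1,4): δ = 39.41°  ✓
  (2,3): δ = 117.55°  ·
  (2,4): δ = 43.17°  ✓
  (3,4): δ = 105.62°  ·
antipodal pairs: 5

count = 5; pairs: (0,2), (0,3), (1,3), (1,4), (2,4)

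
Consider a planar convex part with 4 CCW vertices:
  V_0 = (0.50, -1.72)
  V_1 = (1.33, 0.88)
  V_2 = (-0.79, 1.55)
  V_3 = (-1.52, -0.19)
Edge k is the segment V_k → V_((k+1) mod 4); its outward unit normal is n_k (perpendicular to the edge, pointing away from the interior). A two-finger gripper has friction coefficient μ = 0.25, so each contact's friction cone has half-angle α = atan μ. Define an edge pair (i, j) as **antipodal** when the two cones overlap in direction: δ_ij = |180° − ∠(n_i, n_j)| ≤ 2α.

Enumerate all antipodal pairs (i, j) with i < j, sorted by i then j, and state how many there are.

α = atan 0.25 = 14.04°;  2α = 28.07°
n_0 = (+0.9526, -0.3041)
n_1 = (+0.3013, +0.9535)
n_2 = (-0.9221, +0.3869)
n_3 = (-0.6038, -0.7971)
  (0,1): δ = 89.83°  ·
  (0,2): δ = 5.06°  ✓
  (0,3): δ = 70.56°  ·
  (1,2): δ = 95.22°  ·
  (1,3): δ = 19.60°  ✓
  (2,3): δ = 104.38°  ·
antipodal pairs: 2

count = 2; pairs: (0,2), (1,3)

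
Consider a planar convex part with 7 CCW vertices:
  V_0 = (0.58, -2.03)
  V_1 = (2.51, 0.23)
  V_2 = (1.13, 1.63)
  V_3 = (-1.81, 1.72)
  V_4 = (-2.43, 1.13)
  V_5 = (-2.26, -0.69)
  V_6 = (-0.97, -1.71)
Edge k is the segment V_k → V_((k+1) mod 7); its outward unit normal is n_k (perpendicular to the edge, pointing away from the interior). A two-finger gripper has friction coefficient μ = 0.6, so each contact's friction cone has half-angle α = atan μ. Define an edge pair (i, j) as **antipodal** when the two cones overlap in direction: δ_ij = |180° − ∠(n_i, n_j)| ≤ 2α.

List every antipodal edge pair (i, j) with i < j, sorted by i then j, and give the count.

α = atan 0.6 = 30.96°;  2α = 61.93°
n_0 = (+0.7604, -0.6494)
n_1 = (+0.7122, +0.7020)
n_2 = (+0.0306, +0.9995)
n_3 = (-0.6894, +0.7244)
n_4 = (-0.9957, -0.0930)
n_5 = (-0.6202, -0.7844)
n_6 = (-0.2022, -0.9793)
  (0,1): δ = 94.92°  ·
  (0,2): δ = 51.26°  ✓
  (0,3): δ = 5.92°  ✓
  (0,4): δ = 45.83°  ✓
  (0,5): δ = 92.16°  ·
  (0,6): δ = 118.83°  ·
  (1,2): δ = 136.34°  ·
  (1,3): δ = 91.01°  ·
  (1,4): δ = 39.25°  ✓
  (1,5): δ = 7.08°  ✓
  (1,6): δ = 33.75°  ✓
  (2,3): δ = 134.67°  ·
  (2,4): δ = 82.91°  ·
  (2,5): δ = 36.58°  ✓
  (2,6): δ = 9.91°  ✓
  (3,4): δ = 128.24°  ·
  (3,5): δ = 81.91°  ·
  (3,6): δ = 55.24°  ✓
  (4,5): δ = 133.67°  ·
  (4,6): δ = 107.00°  ·
  (5,6): δ = 153.33°  ·
antipodal pairs: 9

count = 9; pairs: (0,2), (0,3), (0,4), (1,4), (1,5), (1,6), (2,5), (2,6), (3,6)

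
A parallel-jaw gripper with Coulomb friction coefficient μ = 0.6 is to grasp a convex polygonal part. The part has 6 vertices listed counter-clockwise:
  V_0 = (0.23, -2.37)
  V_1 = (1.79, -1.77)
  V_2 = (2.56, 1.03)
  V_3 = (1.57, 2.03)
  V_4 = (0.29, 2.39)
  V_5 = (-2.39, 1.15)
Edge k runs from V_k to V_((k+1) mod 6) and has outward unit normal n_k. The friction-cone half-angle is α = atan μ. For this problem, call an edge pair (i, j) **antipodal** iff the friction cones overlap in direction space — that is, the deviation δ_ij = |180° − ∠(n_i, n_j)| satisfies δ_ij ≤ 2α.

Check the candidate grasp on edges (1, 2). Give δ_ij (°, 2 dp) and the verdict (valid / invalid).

α = atan 0.6 = 30.96°;  2α = 61.93°
edge 1: e_1 = (+0.77, +2.80);  n_1 = (+0.9642, -0.2652)
edge 2: e_2 = (-0.99, +1.00);  n_2 = (+0.7107, +0.7035)
∠(n_1, n_2) = 60.09°
δ = |180° − 60.09°| = 119.91°
119.91° > 2α = 61.93°  →  invalid

δ = 119.91°, invalid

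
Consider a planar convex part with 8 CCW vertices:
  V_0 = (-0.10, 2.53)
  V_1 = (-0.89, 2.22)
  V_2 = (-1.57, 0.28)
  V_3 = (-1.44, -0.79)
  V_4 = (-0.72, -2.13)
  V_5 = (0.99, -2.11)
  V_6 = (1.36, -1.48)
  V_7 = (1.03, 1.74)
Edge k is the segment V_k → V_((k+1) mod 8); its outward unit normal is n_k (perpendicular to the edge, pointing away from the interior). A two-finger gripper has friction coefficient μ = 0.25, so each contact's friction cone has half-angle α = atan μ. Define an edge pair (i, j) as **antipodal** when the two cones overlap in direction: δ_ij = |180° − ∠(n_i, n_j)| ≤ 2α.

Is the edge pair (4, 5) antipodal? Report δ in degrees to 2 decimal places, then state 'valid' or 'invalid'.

δ = 121.10°, invalid

α = atan 0.25 = 14.04°;  2α = 28.07°
edge 4: e_4 = (+1.71, +0.02);  n_4 = (+0.0117, -0.9999)
edge 5: e_5 = (+0.37, +0.63);  n_5 = (+0.8623, -0.5064)
∠(n_4, n_5) = 58.90°
δ = |180° − 58.90°| = 121.10°
121.10° > 2α = 28.07°  →  invalid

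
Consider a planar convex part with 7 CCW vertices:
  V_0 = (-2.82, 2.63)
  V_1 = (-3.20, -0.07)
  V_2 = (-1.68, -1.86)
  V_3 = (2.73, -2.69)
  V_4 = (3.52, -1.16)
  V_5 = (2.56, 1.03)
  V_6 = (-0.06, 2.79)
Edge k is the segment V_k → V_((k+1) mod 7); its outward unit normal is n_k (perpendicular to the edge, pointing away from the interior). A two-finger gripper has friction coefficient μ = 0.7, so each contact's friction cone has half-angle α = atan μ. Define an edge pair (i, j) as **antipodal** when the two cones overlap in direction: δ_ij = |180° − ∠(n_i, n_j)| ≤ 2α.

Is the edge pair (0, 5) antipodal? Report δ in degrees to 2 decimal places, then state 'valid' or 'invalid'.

α = atan 0.7 = 34.99°;  2α = 69.98°
edge 0: e_0 = (-0.38, -2.70);  n_0 = (-0.9902, +0.1394)
edge 5: e_5 = (-2.62, +1.76);  n_5 = (+0.5576, +0.8301)
∠(n_0, n_5) = 115.88°
δ = |180° − 115.88°| = 64.12°
64.12° ≤ 2α = 69.98°  →  valid

δ = 64.12°, valid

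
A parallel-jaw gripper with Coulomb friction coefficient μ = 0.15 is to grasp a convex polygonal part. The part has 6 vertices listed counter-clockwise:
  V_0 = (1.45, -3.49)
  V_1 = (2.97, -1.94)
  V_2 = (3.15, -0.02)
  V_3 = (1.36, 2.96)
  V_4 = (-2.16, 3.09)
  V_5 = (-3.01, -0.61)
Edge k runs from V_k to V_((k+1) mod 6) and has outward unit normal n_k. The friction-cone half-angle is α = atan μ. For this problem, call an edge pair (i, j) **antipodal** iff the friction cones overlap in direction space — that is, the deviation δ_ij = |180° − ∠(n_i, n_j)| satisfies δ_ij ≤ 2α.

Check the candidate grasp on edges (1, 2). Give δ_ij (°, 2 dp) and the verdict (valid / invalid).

δ = 143.65°, invalid

α = atan 0.15 = 8.53°;  2α = 17.06°
edge 1: e_1 = (+0.18, +1.92);  n_1 = (+0.9956, -0.0933)
edge 2: e_2 = (-1.79, +2.98);  n_2 = (+0.8572, +0.5149)
∠(n_1, n_2) = 36.35°
δ = |180° − 36.35°| = 143.65°
143.65° > 2α = 17.06°  →  invalid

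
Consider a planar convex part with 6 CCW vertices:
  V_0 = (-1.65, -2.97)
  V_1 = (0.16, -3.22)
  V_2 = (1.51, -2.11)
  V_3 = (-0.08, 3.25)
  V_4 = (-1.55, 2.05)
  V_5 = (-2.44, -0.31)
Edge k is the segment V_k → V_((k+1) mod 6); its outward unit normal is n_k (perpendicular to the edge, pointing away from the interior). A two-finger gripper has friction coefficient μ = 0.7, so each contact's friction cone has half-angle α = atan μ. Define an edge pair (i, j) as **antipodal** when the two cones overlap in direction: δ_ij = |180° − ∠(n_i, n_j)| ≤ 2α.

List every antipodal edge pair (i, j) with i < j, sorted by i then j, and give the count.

α = atan 0.7 = 34.99°;  2α = 69.98°
n_0 = (-0.1368, -0.9906)
n_1 = (+0.6351, -0.7724)
n_2 = (+0.9587, +0.2844)
n_3 = (-0.6324, +0.7747)
n_4 = (-0.9357, +0.3529)
n_5 = (-0.9586, -0.2847)
  (0,1): δ = 132.71°  ·
  (0,2): δ = 65.61°  ✓
  (0,3): δ = 47.09°  ✓
  (0,4): δ = 77.20°  ·
  (0,5): δ = 114.41°  ·
  (1,2): δ = 112.91°  ·
  (1,3): δ = 0.20°  ✓
  (1,4): δ = 29.91°  ✓
  (1,5): δ = 67.11°  ✓
  (2,3): δ = 67.30°  ✓
  (2,4): δ = 37.18°  ✓
  (2,5): δ = 0.02°  ✓
  (3,4): δ = 149.89°  ·
  (3,5): δ = 112.68°  ·
  (4,5): δ = 142.80°  ·
antipodal pairs: 8

count = 8; pairs: (0,2), (0,3), (1,3), (1,4), (1,5), (2,3), (2,4), (2,5)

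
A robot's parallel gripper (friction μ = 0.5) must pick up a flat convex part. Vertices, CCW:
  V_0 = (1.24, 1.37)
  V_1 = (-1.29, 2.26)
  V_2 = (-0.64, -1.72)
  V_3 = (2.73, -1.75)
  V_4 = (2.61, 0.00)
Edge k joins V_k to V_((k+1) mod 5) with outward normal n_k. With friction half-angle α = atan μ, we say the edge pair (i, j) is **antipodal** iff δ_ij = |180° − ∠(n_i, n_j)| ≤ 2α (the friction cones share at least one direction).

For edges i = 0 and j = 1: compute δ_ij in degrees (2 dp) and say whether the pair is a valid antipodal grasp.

δ = 61.34°, invalid

α = atan 0.5 = 26.57°;  2α = 53.13°
edge 0: e_0 = (-2.53, +0.89);  n_0 = (+0.3318, +0.9433)
edge 1: e_1 = (+0.65, -3.98);  n_1 = (-0.9869, -0.1612)
∠(n_0, n_1) = 118.66°
δ = |180° − 118.66°| = 61.34°
61.34° > 2α = 53.13°  →  invalid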